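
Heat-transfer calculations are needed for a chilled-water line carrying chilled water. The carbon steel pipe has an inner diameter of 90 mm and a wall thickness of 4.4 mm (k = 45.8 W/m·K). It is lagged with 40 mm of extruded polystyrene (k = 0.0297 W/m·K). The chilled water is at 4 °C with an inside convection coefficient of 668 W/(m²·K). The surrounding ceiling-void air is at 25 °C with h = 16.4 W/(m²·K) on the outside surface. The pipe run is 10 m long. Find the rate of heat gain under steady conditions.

Q ≈ 63.8 W

Cylindrical conduction, so R = ln(r₂/r₁)/(2πkL) per layer, in series:
R_inner film = 1/(h_i·2πr₁L) = 1/(668×2π×0.045×10) = 5.295×10^-4 K/W
R_carbon steel pipe wall = ln(49.4/45)/(2π×45.8×10) = 3.242×10^-5 K/W
R_extruded polystyrene = ln(89.4/49.4)/(2π×0.0297×10) = 0.3179 K/W
R_outer film = 1/(h_o·2πr_oL) = 1/(16.4×2π×0.0894×10) = 0.01086 K/W
R_total = 0.3293 K/W
Q = ΔT/R_total = 21/0.3293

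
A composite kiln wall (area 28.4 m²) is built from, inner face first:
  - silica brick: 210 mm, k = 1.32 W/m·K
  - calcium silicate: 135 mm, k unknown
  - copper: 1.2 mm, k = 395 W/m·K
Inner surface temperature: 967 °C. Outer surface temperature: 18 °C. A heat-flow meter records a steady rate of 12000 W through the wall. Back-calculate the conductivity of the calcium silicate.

k ≈ 0.0647 W/(m·K)

Treating each layer as a thermal resistance in series:
R_silica brick = L/(kA) = 0.21/(1.32×28.4) = 0.005602 K/W
R_copper = L/(kA) = 0.0012/(395×28.4) = 1.07×10^-7 K/W
Sum of known resistances R_other = 0.005602 K/W
Total R = ΔT/Q = 949/12000 = 0.07908 K/W
R_calcium silicate = R_total − R_other = 0.07348 K/W
k = L/(R·A) = 0.135/(0.07348×28.4)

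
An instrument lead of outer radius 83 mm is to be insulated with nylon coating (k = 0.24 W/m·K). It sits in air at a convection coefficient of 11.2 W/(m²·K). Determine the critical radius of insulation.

For a cylinder r_cr = k/h = 0.24/11.2
r_cr = 21.4 mm; since the bare radius (83 mm) is above r_cr, any added insulation will reduce heat loss.

r_cr ≈ 21.4 mm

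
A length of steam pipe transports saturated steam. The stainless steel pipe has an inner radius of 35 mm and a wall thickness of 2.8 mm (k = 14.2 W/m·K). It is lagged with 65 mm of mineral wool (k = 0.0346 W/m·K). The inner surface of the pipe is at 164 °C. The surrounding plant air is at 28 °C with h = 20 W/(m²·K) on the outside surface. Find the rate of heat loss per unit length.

q′ ≈ 29.1 W/m

Cylindrical conduction, so R = ln(r₂/r₁)/(2πkL) per layer, in series:
R_stainless steel pipe wall = ln(37.8/35)/(2π×14.2×1) = 8.626×10^-4 K/W
R_mineral wool = ln(102.8/37.8)/(2π×0.0346×1) = 4.602 K/W
R_outer film = 1/(h_o·2πr_oL) = 1/(20×2π×0.1028×1) = 0.07741 K/W
R_total = 4.68 K/W
Q = ΔT/R_total = 136/4.68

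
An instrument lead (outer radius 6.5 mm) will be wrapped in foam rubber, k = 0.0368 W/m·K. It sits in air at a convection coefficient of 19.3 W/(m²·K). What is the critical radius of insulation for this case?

For a cylinder r_cr = k/h = 0.0368/19.3
r_cr = 1.91 mm; since the bare radius (6.5 mm) is above r_cr, any added insulation will reduce heat loss.

r_cr ≈ 1.91 mm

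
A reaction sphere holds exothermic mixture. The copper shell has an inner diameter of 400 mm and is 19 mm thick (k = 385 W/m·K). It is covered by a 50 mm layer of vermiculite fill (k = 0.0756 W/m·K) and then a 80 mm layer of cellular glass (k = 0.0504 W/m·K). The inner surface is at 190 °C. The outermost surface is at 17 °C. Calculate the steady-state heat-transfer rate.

Each spherical layer contributes R = (1/r_i − 1/r_o)/(4πk):
R_copper shell = (1/0.2 − 1/0.219)/(4π×385) = 8.966×10^-5 K/W
R_vermiculite fill = (1/0.219 − 1/0.269)/(4π×0.0756) = 0.8934 K/W
R_cellular glass = (1/0.269 − 1/0.349)/(4π×0.0504) = 1.345 K/W
R_total = 2.239 K/W
Q = ΔT/R_total = 173/2.239

Q ≈ 77.3 W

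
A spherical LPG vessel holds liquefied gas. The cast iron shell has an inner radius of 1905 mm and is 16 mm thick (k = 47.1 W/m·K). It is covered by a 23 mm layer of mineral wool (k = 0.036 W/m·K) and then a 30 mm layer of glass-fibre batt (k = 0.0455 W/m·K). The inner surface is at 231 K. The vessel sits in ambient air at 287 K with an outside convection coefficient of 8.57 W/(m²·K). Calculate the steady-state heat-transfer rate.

Spherical conduction: R = (1/r_in − 1/r_out)/(4πk) per layer; series-sum.
R_cast iron shell = (1/1.905 − 1/1.921)/(4π×47.1) = 7.387×10^-6 K/W
R_mineral wool = (1/1.921 − 1/1.944)/(4π×0.036) = 0.01361 K/W
R_glass-fibre batt = (1/1.944 − 1/1.974)/(4π×0.0455) = 0.01367 K/W
R_outer film = 1/(h·4πr_o²) = 1/(8.57×4π×1.974²) = 0.002383 K/W
R_total = 0.02968 K/W
Q = ΔT/R_total = 56/0.02968

Q ≈ 1890 W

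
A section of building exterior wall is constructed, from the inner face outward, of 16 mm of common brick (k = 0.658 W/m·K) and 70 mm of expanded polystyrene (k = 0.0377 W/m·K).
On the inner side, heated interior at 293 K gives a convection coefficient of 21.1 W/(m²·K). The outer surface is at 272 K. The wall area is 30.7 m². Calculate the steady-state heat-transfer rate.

Model the wall as resistances in series:
R_inner film = 1/(h_i·A) = 1/(21.1×30.7) = 0.001544 K/W
R_common brick = L/(kA) = 0.016/(0.658×30.7) = 7.921×10^-4 K/W
R_expanded polystyrene = L/(kA) = 0.07/(0.0377×30.7) = 0.06048 K/W
R_total = 0.06282 K/W
Q = ΔT / R_total = 21 / 0.06282

Q ≈ 334 W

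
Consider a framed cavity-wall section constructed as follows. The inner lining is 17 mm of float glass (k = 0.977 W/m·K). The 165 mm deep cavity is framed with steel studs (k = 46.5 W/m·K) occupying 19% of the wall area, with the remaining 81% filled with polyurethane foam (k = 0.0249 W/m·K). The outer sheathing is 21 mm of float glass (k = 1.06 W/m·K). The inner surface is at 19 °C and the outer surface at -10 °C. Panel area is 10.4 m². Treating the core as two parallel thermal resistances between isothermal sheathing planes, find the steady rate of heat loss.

Sheathing layers in series; stud and cavity paths in parallel between them.
R_inner = 0.017/(0.977×10.4) = 0.001673 K/W
R_stud  = 0.165/(46.5×0.19×10.4) = 0.001796 K/W
R_cav   = 0.165/(0.0249×0.81×10.4) = 0.7866 K/W
1/R_core = 1/R_stud + 1/R_cav → R_core = 0.001792 K/W
R_outer = 0.021/(1.06×10.4) = 0.001905 K/W
R_total = 0.00537 K/W
Q = ΔT/R_total = 29/0.00537

Q ≈ 5400 W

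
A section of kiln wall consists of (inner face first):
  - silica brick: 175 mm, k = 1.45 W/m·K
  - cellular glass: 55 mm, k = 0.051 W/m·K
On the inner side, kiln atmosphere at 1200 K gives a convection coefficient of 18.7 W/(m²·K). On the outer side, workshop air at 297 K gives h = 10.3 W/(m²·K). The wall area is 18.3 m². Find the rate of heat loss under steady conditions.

Q ≈ 12200 W

Thermal resistances in series:
R_inner film = 1/(h_i·A) = 1/(18.7×18.3) = 0.002922 K/W
R_silica brick = L/(kA) = 0.175/(1.45×18.3) = 0.006595 K/W
R_cellular glass = L/(kA) = 0.055/(0.051×18.3) = 0.05893 K/W
R_outer film = 1/(h_o·A) = 1/(10.3×18.3) = 0.005305 K/W
R_total = 0.07375 K/W
Q = ΔT / R_total = 903 / 0.07375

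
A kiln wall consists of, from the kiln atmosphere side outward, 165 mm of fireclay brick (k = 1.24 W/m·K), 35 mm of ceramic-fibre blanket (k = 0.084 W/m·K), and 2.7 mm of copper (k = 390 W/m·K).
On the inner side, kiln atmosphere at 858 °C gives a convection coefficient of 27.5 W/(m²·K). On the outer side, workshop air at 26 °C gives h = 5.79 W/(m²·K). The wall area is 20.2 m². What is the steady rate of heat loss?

Treating each layer as a thermal resistance in series:
R_inner film = 1/(h_i·A) = 1/(27.5×20.2) = 0.0018 K/W
R_fireclay brick = L/(kA) = 0.165/(1.24×20.2) = 0.006587 K/W
R_ceramic-fibre blanket = L/(kA) = 0.035/(0.084×20.2) = 0.02063 K/W
R_copper = L/(kA) = 0.0027/(390×20.2) = 3.427×10^-7 K/W
R_outer film = 1/(h_o·A) = 1/(5.79×20.2) = 0.00855 K/W
R_total = 0.03757 K/W
Q = ΔT / R_total = 832 / 0.03757

Q ≈ 22100 W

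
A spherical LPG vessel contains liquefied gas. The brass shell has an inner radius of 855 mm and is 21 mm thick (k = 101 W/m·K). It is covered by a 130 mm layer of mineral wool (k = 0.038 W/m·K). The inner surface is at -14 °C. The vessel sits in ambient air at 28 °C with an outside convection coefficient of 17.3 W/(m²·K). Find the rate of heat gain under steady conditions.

Q ≈ 134 W

Radial (spherical) resistances in series:
R_brass shell = (1/0.855 − 1/0.876)/(4π×101) = 2.209×10^-5 K/W
R_mineral wool = (1/0.876 − 1/1.006)/(4π×0.038) = 0.3089 K/W
R_outer film = 1/(h·4πr_o²) = 1/(17.3×4π×1.006²) = 0.004545 K/W
R_total = 0.3135 K/W
Q = ΔT/R_total = 42/0.3135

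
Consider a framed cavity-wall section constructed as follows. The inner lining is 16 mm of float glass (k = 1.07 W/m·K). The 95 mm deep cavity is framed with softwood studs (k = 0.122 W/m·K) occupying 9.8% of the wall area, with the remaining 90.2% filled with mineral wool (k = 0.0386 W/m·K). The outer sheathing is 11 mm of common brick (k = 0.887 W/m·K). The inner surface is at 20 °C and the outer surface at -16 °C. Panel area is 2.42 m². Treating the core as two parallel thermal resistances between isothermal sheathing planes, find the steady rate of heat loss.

Sheathing layers in series; stud and cavity paths in parallel between them.
R_inner = 0.016/(1.07×2.42) = 0.006179 K/W
R_stud  = 0.095/(0.122×0.098×2.42) = 3.283 K/W
R_cav   = 0.095/(0.0386×0.902×2.42) = 1.127 K/W
1/R_core = 1/R_stud + 1/R_cav → R_core = 0.8393 K/W
R_outer = 0.011/(0.887×2.42) = 0.005125 K/W
R_total = 0.8506 K/W
Q = ΔT/R_total = 36/0.8506

Q ≈ 42.3 W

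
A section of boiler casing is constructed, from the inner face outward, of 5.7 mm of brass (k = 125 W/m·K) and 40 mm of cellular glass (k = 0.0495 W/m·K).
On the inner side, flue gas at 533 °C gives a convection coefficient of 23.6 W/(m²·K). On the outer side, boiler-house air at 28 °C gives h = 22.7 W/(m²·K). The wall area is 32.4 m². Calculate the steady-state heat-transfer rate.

Using the resistance-network approach (series):
R_inner film = 1/(h_i·A) = 1/(23.6×32.4) = 0.001308 K/W
R_brass = L/(kA) = 0.0057/(125×32.4) = 1.407×10^-6 K/W
R_cellular glass = L/(kA) = 0.04/(0.0495×32.4) = 0.02494 K/W
R_outer film = 1/(h_o·A) = 1/(22.7×32.4) = 0.00136 K/W
R_total = 0.02761 K/W
Q = ΔT / R_total = 505 / 0.02761

Q ≈ 18300 W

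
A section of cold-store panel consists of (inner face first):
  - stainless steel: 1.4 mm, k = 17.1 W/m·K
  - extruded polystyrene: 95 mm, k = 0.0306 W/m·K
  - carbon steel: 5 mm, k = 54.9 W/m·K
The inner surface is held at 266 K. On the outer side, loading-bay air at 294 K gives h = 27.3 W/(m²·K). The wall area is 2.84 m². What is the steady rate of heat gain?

Thermal resistances in series:
R_stainless steel = L/(kA) = 0.0014/(17.1×2.84) = 2.883×10^-5 K/W
R_extruded polystyrene = L/(kA) = 0.095/(0.0306×2.84) = 1.093 K/W
R_carbon steel = L/(kA) = 0.005/(54.9×2.84) = 3.207×10^-5 K/W
R_outer film = 1/(h_o·A) = 1/(27.3×2.84) = 0.0129 K/W
R_total = 1.106 K/W
Q = ΔT / R_total = 28 / 1.106

Q ≈ 25.3 W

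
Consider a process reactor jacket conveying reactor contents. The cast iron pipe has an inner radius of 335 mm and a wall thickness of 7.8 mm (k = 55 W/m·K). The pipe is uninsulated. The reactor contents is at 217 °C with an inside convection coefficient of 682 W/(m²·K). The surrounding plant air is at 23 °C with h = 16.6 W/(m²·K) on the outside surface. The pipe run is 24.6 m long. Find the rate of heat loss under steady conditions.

For a radial system each layer contributes R = ln(r_out/r_in)/(2πkL); films add R = 1/(hA).
R_inner film = 1/(h_i·2πr₁L) = 1/(682×2π×0.335×24.6) = 2.832×10^-5 K/W
R_cast iron pipe wall = ln(342.8/335)/(2π×55×24.6) = 2.707×10^-6 K/W
R_outer film = 1/(h_o·2πr_oL) = 1/(16.6×2π×0.3428×24.6) = 0.001137 K/W
R_total = 0.001168 K/W
Q = ΔT/R_total = 194/0.001168

Q ≈ 166000 W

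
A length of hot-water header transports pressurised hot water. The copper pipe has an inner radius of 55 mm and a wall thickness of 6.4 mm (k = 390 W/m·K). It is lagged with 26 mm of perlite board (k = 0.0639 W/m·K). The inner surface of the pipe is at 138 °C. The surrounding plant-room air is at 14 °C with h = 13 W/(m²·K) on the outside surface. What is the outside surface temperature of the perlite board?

Radial resistances (cylindrical: R_cond = ln(r_o/r_i)/(2πkL), R_conv = 1/(h·2πrL)):
R_copper pipe wall = ln(61.4/55)/(2π×390×1) = 4.492×10^-5 K/W
R_perlite board = ln(87.4/61.4)/(2π×0.0639×1) = 0.8794 K/W
R_outer film = 1/(h_o·2πr_oL) = 1/(13×2π×0.0874×1) = 0.1401 K/W
R_total = 1.02 K/W
Q = ΔT/R_total = 124/1.02
Q = 122 W/m
T_interface = T_inner − Q·ΣR(inner→interface) = 138 − 122×0.8795

T ≈ 31 °C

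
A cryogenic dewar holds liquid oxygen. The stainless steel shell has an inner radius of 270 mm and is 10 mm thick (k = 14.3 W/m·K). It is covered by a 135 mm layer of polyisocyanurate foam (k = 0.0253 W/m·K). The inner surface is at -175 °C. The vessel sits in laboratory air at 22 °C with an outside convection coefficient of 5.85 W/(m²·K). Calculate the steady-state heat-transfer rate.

Q ≈ 52.8 W

Radial (spherical) resistances in series:
R_stainless steel shell = (1/0.27 − 1/0.28)/(4π×14.3) = 7.361×10^-4 K/W
R_polyisocyanurate foam = (1/0.28 − 1/0.415)/(4π×0.0253) = 3.654 K/W
R_outer film = 1/(h·4πr_o²) = 1/(5.85×4π×0.415²) = 0.07898 K/W
R_total = 3.734 K/W
Q = ΔT/R_total = 197/3.734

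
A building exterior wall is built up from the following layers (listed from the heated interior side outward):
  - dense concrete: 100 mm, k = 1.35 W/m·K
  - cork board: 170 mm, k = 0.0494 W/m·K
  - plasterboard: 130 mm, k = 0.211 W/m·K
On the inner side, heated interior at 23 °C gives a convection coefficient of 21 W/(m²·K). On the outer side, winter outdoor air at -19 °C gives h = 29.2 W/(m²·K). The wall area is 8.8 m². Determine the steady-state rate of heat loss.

Q ≈ 87.7 W

Series thermal resistances:
R_inner film = 1/(h_i·A) = 1/(21×8.8) = 0.005411 K/W
R_dense concrete = L/(kA) = 0.1/(1.35×8.8) = 0.008418 K/W
R_cork board = L/(kA) = 0.17/(0.0494×8.8) = 0.3911 K/W
R_plasterboard = L/(kA) = 0.13/(0.211×8.8) = 0.07001 K/W
R_outer film = 1/(h_o·A) = 1/(29.2×8.8) = 0.003892 K/W
R_total = 0.4788 K/W
Q = ΔT / R_total = 42 / 0.4788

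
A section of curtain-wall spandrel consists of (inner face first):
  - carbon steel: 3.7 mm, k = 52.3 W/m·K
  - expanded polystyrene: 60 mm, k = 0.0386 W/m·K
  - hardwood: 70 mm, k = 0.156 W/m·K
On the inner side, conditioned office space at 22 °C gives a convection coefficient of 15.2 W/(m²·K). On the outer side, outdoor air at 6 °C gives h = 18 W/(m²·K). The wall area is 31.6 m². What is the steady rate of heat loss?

Q ≈ 238 W

Series thermal resistances:
R_inner film = 1/(h_i·A) = 1/(15.2×31.6) = 0.002082 K/W
R_carbon steel = L/(kA) = 0.0037/(52.3×31.6) = 2.239×10^-6 K/W
R_expanded polystyrene = L/(kA) = 0.06/(0.0386×31.6) = 0.04919 K/W
R_hardwood = L/(kA) = 0.07/(0.156×31.6) = 0.0142 K/W
R_outer film = 1/(h_o·A) = 1/(18×31.6) = 0.001758 K/W
R_total = 0.06723 K/W
Q = ΔT / R_total = 16 / 0.06723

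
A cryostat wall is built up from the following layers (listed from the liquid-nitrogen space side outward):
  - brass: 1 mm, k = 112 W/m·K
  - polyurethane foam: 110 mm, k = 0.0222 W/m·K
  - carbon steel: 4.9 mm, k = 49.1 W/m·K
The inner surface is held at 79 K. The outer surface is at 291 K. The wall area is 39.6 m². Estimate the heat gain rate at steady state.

Q ≈ 1690 W

Thermal resistances in series:
R_brass = L/(kA) = 0.001/(112×39.6) = 2.255×10^-7 K/W
R_polyurethane foam = L/(kA) = 0.11/(0.0222×39.6) = 0.1251 K/W
R_carbon steel = L/(kA) = 0.0049/(49.1×39.6) = 2.52×10^-6 K/W
R_total = 0.1251 K/W
Q = ΔT / R_total = 212 / 0.1251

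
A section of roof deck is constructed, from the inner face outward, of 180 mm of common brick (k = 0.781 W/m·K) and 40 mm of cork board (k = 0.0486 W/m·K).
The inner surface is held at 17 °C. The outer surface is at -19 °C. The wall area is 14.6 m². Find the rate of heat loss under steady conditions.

Q ≈ 499 W

Thermal resistances in series:
R_common brick = L/(kA) = 0.18/(0.781×14.6) = 0.01579 K/W
R_cork board = L/(kA) = 0.04/(0.0486×14.6) = 0.05637 K/W
R_total = 0.07216 K/W
Q = ΔT / R_total = 36 / 0.07216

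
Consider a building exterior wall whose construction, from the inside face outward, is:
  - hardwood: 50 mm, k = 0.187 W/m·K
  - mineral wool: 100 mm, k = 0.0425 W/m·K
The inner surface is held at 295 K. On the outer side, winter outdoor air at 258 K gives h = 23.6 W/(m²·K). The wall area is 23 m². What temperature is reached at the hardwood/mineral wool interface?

T ≈ 291 K

Using the resistance-network approach (series):
R_hardwood = L/(kA) = 0.05/(0.187×23) = 0.01163 K/W
R_mineral wool = L/(kA) = 0.1/(0.0425×23) = 0.1023 K/W
R_outer film = 1/(h_o·A) = 1/(23.6×23) = 0.001842 K/W
R_total = 0.1158 K/W;  Q = ΔT/R_total = 37/0.1158 = 319.6 W
T_interface = T_inner − Q·ΣR(inner→interface) = 295 − 320×0.01163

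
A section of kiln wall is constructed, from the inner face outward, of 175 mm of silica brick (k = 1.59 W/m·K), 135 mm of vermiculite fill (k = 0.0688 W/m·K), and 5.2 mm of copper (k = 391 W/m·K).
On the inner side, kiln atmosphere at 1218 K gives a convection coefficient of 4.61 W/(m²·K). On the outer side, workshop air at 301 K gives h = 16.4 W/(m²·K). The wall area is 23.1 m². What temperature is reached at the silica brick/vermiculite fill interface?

Model the wall as resistances in series:
R_inner film = 1/(h_i·A) = 1/(4.61×23.1) = 0.00939 K/W
R_silica brick = L/(kA) = 0.175/(1.59×23.1) = 0.004765 K/W
R_vermiculite fill = L/(kA) = 0.135/(0.0688×23.1) = 0.08494 K/W
R_copper = L/(kA) = 0.0052/(391×23.1) = 5.757×10^-7 K/W
R_outer film = 1/(h_o·A) = 1/(16.4×23.1) = 0.00264 K/W
R_total = 0.1017 K/W;  Q = ΔT/R_total = 917/0.1017 = 9013 W
T_interface = T_inner − Q·ΣR(inner→interface) = 1218 − 9010×0.01416

T ≈ 1090 K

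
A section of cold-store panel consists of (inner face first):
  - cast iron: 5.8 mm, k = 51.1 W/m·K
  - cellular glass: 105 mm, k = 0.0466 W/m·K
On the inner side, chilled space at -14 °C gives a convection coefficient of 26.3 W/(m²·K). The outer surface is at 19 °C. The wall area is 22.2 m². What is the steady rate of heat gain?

Series thermal resistances:
R_inner film = 1/(h_i·A) = 1/(26.3×22.2) = 0.001713 K/W
R_cast iron = L/(kA) = 0.0058/(51.1×22.2) = 5.113×10^-6 K/W
R_cellular glass = L/(kA) = 0.105/(0.0466×22.2) = 0.1015 K/W
R_total = 0.1032 K/W
Q = ΔT / R_total = 33 / 0.1032

Q ≈ 320 W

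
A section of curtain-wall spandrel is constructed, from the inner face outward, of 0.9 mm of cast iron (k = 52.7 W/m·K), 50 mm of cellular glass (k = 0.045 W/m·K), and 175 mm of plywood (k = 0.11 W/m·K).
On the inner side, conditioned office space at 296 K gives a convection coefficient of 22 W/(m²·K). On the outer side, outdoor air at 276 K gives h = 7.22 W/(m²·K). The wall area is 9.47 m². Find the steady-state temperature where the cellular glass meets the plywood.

T ≈ 288 K

Treating each layer as a thermal resistance in series:
R_inner film = 1/(h_i·A) = 1/(22×9.47) = 0.0048 K/W
R_cast iron = L/(kA) = 0.0009/(52.7×9.47) = 1.803×10^-6 K/W
R_cellular glass = L/(kA) = 0.05/(0.045×9.47) = 0.1173 K/W
R_plywood = L/(kA) = 0.175/(0.11×9.47) = 0.168 K/W
R_outer film = 1/(h_o·A) = 1/(7.22×9.47) = 0.01463 K/W
R_total = 0.3048 K/W;  Q = ΔT/R_total = 20/0.3048 = 65.63 W
T_interface = T_inner − Q·ΣR(inner→interface) = 296 − 65.6×0.1221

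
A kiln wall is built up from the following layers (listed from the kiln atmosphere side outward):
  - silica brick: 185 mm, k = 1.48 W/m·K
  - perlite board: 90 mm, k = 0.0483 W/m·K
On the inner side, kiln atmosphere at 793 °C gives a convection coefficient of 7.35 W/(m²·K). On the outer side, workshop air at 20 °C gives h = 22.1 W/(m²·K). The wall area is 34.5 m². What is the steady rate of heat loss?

Series thermal resistances:
R_inner film = 1/(h_i·A) = 1/(7.35×34.5) = 0.003944 K/W
R_silica brick = L/(kA) = 0.185/(1.48×34.5) = 0.003623 K/W
R_perlite board = L/(kA) = 0.09/(0.0483×34.5) = 0.05401 K/W
R_outer film = 1/(h_o·A) = 1/(22.1×34.5) = 0.001312 K/W
R_total = 0.06289 K/W
Q = ΔT / R_total = 773 / 0.06289

Q ≈ 12300 W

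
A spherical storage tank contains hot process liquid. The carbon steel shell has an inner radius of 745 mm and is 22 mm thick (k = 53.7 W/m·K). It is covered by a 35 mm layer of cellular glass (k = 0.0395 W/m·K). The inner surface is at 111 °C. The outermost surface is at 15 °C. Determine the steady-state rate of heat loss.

Q ≈ 837 W

Spherical conduction: R = (1/r_in − 1/r_out)/(4πk) per layer; series-sum.
R_carbon steel shell = (1/0.745 − 1/0.767)/(4π×53.7) = 5.705×10^-5 K/W
R_cellular glass = (1/0.767 − 1/0.802)/(4π×0.0395) = 0.1146 K/W
R_total = 0.1147 K/W
Q = ΔT/R_total = 96/0.1147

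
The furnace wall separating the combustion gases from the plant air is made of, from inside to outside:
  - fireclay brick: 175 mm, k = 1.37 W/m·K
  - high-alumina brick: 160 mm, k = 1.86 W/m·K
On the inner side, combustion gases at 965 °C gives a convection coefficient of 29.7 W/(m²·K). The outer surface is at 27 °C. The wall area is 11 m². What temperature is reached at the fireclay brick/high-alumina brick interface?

T ≈ 353 °C

Thermal resistances in series:
R_inner film = 1/(h_i·A) = 1/(29.7×11) = 0.003061 K/W
R_fireclay brick = L/(kA) = 0.175/(1.37×11) = 0.01161 K/W
R_high-alumina brick = L/(kA) = 0.16/(1.86×11) = 0.00782 K/W
R_total = 0.02249 K/W;  Q = ΔT/R_total = 938/0.02249 = 41700 W
T_interface = T_inner − Q·ΣR(inner→interface) = 965 − 41700×0.01467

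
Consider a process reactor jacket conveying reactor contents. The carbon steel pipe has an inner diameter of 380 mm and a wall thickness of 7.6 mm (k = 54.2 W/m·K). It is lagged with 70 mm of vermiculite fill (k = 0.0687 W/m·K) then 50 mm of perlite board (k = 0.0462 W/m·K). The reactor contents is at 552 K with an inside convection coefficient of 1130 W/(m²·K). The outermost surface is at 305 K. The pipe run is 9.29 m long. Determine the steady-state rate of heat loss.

Q ≈ 1770 W

Radial resistances (cylindrical: R_cond = ln(r_o/r_i)/(2πkL), R_conv = 1/(h·2πrL)):
R_inner film = 1/(h_i·2πr₁L) = 1/(1130×2π×0.19×9.29) = 7.979×10^-5 K/W
R_carbon steel pipe wall = ln(197.6/190)/(2π×54.2×9.29) = 1.24×10^-5 K/W
R_vermiculite fill = ln(267.6/197.6)/(2π×0.0687×9.29) = 0.07562 K/W
R_perlite board = ln(317.6/267.6)/(2π×0.0462×9.29) = 0.06352 K/W
R_total = 0.1392 K/W
Q = ΔT/R_total = 247/0.1392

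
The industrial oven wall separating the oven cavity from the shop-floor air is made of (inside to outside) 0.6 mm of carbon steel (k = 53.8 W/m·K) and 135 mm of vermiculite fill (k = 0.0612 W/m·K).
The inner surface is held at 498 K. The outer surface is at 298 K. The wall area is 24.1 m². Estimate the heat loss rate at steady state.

Q ≈ 2190 W

Thermal resistances in series:
R_carbon steel = L/(kA) = 0.0006/(53.8×24.1) = 4.628×10^-7 K/W
R_vermiculite fill = L/(kA) = 0.135/(0.0612×24.1) = 0.09153 K/W
R_total = 0.09153 K/W
Q = ΔT / R_total = 200 / 0.09153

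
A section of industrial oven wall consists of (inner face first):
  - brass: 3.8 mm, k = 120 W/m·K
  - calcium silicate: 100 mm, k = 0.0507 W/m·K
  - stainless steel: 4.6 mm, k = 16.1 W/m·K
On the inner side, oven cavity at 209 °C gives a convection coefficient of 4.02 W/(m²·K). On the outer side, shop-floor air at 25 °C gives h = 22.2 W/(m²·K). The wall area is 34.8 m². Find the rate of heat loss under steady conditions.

Q ≈ 2830 W

Thermal resistances in series:
R_inner film = 1/(h_i·A) = 1/(4.02×34.8) = 0.007148 K/W
R_brass = L/(kA) = 0.0038/(120×34.8) = 9.1×10^-7 K/W
R_calcium silicate = L/(kA) = 0.1/(0.0507×34.8) = 0.05668 K/W
R_stainless steel = L/(kA) = 0.0046/(16.1×34.8) = 8.21×10^-6 K/W
R_outer film = 1/(h_o·A) = 1/(22.2×34.8) = 0.001294 K/W
R_total = 0.06513 K/W
Q = ΔT / R_total = 184 / 0.06513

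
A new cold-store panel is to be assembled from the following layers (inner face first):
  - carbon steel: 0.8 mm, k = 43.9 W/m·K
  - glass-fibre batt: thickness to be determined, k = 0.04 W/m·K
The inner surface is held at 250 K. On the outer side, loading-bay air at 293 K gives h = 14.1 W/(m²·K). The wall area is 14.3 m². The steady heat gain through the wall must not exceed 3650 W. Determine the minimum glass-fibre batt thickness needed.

Using the resistance-network approach (series):
R_carbon steel = L/(kA) = 0.0008/(43.9×14.3) = 1.274×10^-6 K/W
R_outer film = 1/(h_o·A) = 1/(14.1×14.3) = 0.00496 K/W
Sum of the known resistances R_other = 0.004961 K/W
Required total resistance R_tot = ΔT/Q_allow = 43/3650 = 0.01178 K/W
R_glass-fibre batt = R_tot − R_other = 0.00682 K/W
L = R·k·A = 0.00682×0.04×14.3

L ≈ 3.9 mm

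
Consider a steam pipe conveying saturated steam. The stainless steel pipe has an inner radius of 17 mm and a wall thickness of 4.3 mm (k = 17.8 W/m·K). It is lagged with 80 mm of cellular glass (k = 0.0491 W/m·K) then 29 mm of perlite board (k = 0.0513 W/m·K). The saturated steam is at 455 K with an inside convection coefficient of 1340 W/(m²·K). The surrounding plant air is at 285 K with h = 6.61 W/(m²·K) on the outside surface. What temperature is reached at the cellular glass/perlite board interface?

Cylindrical conduction, so R = ln(r₂/r₁)/(2πkL) per layer, in series:
R_inner film = 1/(h_i·2πr₁L) = 1/(1340×2π×0.017×1) = 0.006987 K/W
R_stainless steel pipe wall = ln(21.3/17)/(2π×17.8×1) = 0.002016 K/W
R_cellular glass = ln(101.3/21.3)/(2π×0.0491×1) = 5.055 K/W
R_perlite board = ln(130.3/101.3)/(2π×0.0513×1) = 0.781 K/W
R_outer film = 1/(h_o·2πr_oL) = 1/(6.61×2π×0.1303×1) = 0.1848 K/W
R_total = 6.029 K/W
Q = ΔT/R_total = 170/6.029
Q = 28.2 W/m
T_interface = T_inner − Q·ΣR(inner→interface) = 455 − 28.2×5.064

T ≈ 312 K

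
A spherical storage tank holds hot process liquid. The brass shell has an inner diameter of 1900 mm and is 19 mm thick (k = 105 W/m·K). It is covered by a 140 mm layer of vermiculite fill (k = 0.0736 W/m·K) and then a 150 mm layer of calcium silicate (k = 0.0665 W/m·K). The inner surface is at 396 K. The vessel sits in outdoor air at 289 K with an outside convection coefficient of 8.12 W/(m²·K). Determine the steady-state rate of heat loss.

Q ≈ 388 W

Radial (spherical) resistances in series:
R_brass shell = (1/0.95 − 1/0.969)/(4π×105) = 1.564×10^-5 K/W
R_vermiculite fill = (1/0.969 − 1/1.109)/(4π×0.0736) = 0.1409 K/W
R_calcium silicate = (1/1.109 − 1/1.259)/(4π×0.0665) = 0.1286 K/W
R_outer film = 1/(h·4πr_o²) = 1/(8.12×4π×1.259²) = 0.006183 K/W
R_total = 0.2756 K/W
Q = ΔT/R_total = 107/0.2756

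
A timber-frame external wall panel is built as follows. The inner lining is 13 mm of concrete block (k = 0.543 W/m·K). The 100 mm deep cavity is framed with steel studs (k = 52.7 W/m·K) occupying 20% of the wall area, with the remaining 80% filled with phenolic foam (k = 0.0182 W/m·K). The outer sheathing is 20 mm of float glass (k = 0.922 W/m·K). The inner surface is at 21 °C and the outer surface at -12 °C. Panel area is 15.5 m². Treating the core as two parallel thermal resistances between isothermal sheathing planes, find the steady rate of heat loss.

Q ≈ 9280 W

Sheathing layers in series; stud and cavity paths in parallel between them.
R_inner = 0.013/(0.543×15.5) = 0.001545 K/W
R_stud  = 0.1/(52.7×0.2×15.5) = 6.121×10^-4 K/W
R_cav   = 0.1/(0.0182×0.8×15.5) = 0.4431 K/W
1/R_core = 1/R_stud + 1/R_cav → R_core = 6.113×10^-4 K/W
R_outer = 0.02/(0.922×15.5) = 0.001399 K/W
R_total = 0.003555 K/W
Q = ΔT/R_total = 33/0.003555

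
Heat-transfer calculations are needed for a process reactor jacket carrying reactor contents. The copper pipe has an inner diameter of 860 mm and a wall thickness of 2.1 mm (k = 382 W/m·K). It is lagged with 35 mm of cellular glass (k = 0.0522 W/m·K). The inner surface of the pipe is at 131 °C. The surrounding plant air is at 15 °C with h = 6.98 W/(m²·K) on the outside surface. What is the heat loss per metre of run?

q′ ≈ 405 W/m

For a radial system each layer contributes R = ln(r_out/r_in)/(2πkL); films add R = 1/(hA).
R_copper pipe wall = ln(432.1/430)/(2π×382×1) = 2.03×10^-6 K/W
R_cellular glass = ln(467.1/432.1)/(2π×0.0522×1) = 0.2375 K/W
R_outer film = 1/(h_o·2πr_oL) = 1/(6.98×2π×0.4671×1) = 0.04882 K/W
R_total = 0.2863 K/W
Q = ΔT/R_total = 116/0.2863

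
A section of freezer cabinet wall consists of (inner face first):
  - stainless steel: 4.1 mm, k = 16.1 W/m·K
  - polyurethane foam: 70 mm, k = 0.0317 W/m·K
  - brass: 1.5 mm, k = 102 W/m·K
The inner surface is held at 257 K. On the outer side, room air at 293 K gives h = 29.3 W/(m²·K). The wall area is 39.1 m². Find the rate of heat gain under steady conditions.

Thermal resistances in series:
R_stainless steel = L/(kA) = 0.0041/(16.1×39.1) = 6.513×10^-6 K/W
R_polyurethane foam = L/(kA) = 0.07/(0.0317×39.1) = 0.05648 K/W
R_brass = L/(kA) = 0.0015/(102×39.1) = 3.761×10^-7 K/W
R_outer film = 1/(h_o·A) = 1/(29.3×39.1) = 8.729×10^-4 K/W
R_total = 0.05736 K/W
Q = ΔT / R_total = 36 / 0.05736

Q ≈ 628 W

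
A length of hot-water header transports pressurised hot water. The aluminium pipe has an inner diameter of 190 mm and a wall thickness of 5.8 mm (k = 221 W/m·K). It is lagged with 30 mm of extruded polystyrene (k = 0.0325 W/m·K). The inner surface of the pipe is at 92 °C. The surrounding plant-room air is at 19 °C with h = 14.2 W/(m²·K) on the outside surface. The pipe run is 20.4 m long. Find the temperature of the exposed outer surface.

T ≈ 23.6 °C

Per-layer cylindrical resistances, series-summed:
R_aluminium pipe wall = ln(100.8/95)/(2π×221×20.4) = 2.092×10^-6 K/W
R_extruded polystyrene = ln(130.8/100.8)/(2π×0.0325×20.4) = 0.06254 K/W
R_outer film = 1/(h_o·2πr_oL) = 1/(14.2×2π×0.1308×20.4) = 0.0042 K/W
R_total = 0.06674 K/W
Q = ΔT/R_total = 73/0.06674
Q = 1090 W
T_interface = T_inner − Q·ΣR(inner→interface) = 92 − 1090×0.06254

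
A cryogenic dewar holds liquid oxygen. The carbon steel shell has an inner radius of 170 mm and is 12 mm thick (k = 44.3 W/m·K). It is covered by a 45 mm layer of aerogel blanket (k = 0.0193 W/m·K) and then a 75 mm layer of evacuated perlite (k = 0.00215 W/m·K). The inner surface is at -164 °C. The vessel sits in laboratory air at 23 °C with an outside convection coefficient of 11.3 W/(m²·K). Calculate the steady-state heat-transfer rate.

Q ≈ 4.15 W

Radial (spherical) resistances in series:
R_carbon steel shell = (1/0.17 − 1/0.182)/(4π×44.3) = 6.967×10^-4 K/W
R_aerogel blanket = (1/0.182 − 1/0.227)/(4π×0.0193) = 4.491 K/W
R_evacuated perlite = (1/0.227 − 1/0.302)/(4π×0.00215) = 40.49 K/W
R_outer film = 1/(h·4πr_o²) = 1/(11.3×4π×0.302²) = 0.07721 K/W
R_total = 45.06 K/W
Q = ΔT/R_total = 187/45.06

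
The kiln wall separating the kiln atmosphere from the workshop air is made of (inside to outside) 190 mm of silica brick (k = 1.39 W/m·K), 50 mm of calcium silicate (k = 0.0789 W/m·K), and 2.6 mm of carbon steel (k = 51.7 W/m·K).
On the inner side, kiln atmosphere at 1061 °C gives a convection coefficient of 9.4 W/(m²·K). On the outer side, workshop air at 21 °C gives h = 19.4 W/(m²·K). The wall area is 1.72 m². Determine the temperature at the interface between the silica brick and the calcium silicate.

T ≈ 789 °C

Treating each layer as a thermal resistance in series:
R_inner film = 1/(h_i·A) = 1/(9.4×1.72) = 0.06185 K/W
R_silica brick = L/(kA) = 0.19/(1.39×1.72) = 0.07947 K/W
R_calcium silicate = L/(kA) = 0.05/(0.0789×1.72) = 0.3684 K/W
R_carbon steel = L/(kA) = 0.0026/(51.7×1.72) = 2.924×10^-5 K/W
R_outer film = 1/(h_o·A) = 1/(19.4×1.72) = 0.02997 K/W
R_total = 0.5398 K/W;  Q = ΔT/R_total = 1040/0.5398 = 1927 W
T_interface = T_inner − Q·ΣR(inner→interface) = 1061 − 1930×0.1413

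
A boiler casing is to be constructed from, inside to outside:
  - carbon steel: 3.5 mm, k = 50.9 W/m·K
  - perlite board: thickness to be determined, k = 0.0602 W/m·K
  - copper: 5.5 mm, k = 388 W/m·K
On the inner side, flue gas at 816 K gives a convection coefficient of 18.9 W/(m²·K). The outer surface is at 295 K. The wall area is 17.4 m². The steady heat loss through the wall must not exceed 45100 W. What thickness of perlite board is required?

L ≈ 8.91 mm

Treating each layer as a thermal resistance in series:
R_inner film = 1/(h_i·A) = 1/(18.9×17.4) = 0.003041 K/W
R_carbon steel = L/(kA) = 0.0035/(50.9×17.4) = 3.952×10^-6 K/W
R_copper = L/(kA) = 0.0055/(388×17.4) = 8.147×10^-7 K/W
Sum of the known resistances R_other = 0.003046 K/W
Required total resistance R_tot = ΔT/Q_allow = 521/45100 = 0.01155 K/W
R_perlite board = R_tot − R_other = 0.008507 K/W
L = R·k·A = 0.008507×0.0602×17.4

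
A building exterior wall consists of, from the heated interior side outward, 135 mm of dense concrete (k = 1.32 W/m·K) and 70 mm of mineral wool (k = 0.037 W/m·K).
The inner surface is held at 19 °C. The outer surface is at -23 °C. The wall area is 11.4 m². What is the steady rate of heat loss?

Using the resistance-network approach (series):
R_dense concrete = L/(kA) = 0.135/(1.32×11.4) = 0.008971 K/W
R_mineral wool = L/(kA) = 0.07/(0.037×11.4) = 0.166 K/W
R_total = 0.1749 K/W
Q = ΔT / R_total = 42 / 0.1749

Q ≈ 240 W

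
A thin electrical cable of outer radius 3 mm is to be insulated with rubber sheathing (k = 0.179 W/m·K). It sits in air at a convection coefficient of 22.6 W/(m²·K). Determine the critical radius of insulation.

r_cr ≈ 7.92 mm

For a cylinder r_cr = k/h = 0.179/22.6
r_cr = 7.92 mm; since the bare radius (3 mm) is below r_cr, adding a thin layer of insulation will *increase* heat loss.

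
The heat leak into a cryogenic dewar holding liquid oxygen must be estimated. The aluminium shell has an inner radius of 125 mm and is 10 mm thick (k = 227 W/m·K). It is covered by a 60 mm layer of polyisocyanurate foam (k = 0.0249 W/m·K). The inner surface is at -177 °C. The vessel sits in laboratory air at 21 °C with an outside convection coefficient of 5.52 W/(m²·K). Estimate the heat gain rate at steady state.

Each spherical layer contributes R = (1/r_i − 1/r_o)/(4πk):
R_aluminium shell = (1/0.125 − 1/0.135)/(4π×227) = 2.077×10^-4 K/W
R_polyisocyanurate foam = (1/0.135 − 1/0.195)/(4π×0.0249) = 7.284 K/W
R_outer film = 1/(h·4πr_o²) = 1/(5.52×4π×0.195²) = 0.3791 K/W
R_total = 7.663 K/W
Q = ΔT/R_total = 198/7.663

Q ≈ 25.8 W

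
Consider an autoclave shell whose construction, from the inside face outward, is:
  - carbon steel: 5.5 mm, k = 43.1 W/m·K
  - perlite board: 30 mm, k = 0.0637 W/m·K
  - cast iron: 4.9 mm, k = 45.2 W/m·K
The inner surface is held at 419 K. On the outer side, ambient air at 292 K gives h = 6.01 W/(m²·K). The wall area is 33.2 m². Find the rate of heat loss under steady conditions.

Using the resistance-network approach (series):
R_carbon steel = L/(kA) = 0.0055/(43.1×33.2) = 3.844×10^-6 K/W
R_perlite board = L/(kA) = 0.03/(0.0637×33.2) = 0.01419 K/W
R_cast iron = L/(kA) = 0.0049/(45.2×33.2) = 3.265×10^-6 K/W
R_outer film = 1/(h_o·A) = 1/(6.01×33.2) = 0.005012 K/W
R_total = 0.0192 K/W
Q = ΔT / R_total = 127 / 0.0192

Q ≈ 6610 W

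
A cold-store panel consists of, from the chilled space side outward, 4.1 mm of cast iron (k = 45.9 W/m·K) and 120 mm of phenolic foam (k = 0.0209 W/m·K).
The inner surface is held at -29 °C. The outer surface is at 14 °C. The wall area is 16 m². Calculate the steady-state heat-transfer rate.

Model the wall as resistances in series:
R_cast iron = L/(kA) = 0.0041/(45.9×16) = 5.583×10^-6 K/W
R_phenolic foam = L/(kA) = 0.12/(0.0209×16) = 0.3589 K/W
R_total = 0.3589 K/W
Q = ΔT / R_total = 43 / 0.3589

Q ≈ 120 W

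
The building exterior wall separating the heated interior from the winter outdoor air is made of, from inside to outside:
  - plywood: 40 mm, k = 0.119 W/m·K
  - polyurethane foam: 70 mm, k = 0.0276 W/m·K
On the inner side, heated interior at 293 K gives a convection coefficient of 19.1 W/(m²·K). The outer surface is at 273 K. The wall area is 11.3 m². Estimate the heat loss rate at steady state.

Q ≈ 77.3 W

Thermal resistances in series:
R_inner film = 1/(h_i·A) = 1/(19.1×11.3) = 0.004633 K/W
R_plywood = L/(kA) = 0.04/(0.119×11.3) = 0.02975 K/W
R_polyurethane foam = L/(kA) = 0.07/(0.0276×11.3) = 0.2244 K/W
R_total = 0.2588 K/W
Q = ΔT / R_total = 20 / 0.2588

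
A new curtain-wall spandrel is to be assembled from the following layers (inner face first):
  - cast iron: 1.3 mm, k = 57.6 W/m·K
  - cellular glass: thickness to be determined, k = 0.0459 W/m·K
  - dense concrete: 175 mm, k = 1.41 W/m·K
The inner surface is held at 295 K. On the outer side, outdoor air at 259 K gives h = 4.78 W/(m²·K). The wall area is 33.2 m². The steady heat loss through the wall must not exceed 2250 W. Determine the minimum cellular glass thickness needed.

Using the resistance-network approach (series):
R_cast iron = L/(kA) = 0.0013/(57.6×33.2) = 6.798×10^-7 K/W
R_dense concrete = L/(kA) = 0.175/(1.41×33.2) = 0.003738 K/W
R_outer film = 1/(h_o·A) = 1/(4.78×33.2) = 0.006301 K/W
Sum of the known resistances R_other = 0.01004 K/W
Required total resistance R_tot = ΔT/Q_allow = 36/2250 = 0.016 K/W
R_cellular glass = R_tot − R_other = 0.00596 K/W
L = R·k·A = 0.00596×0.0459×33.2

L ≈ 9.08 mm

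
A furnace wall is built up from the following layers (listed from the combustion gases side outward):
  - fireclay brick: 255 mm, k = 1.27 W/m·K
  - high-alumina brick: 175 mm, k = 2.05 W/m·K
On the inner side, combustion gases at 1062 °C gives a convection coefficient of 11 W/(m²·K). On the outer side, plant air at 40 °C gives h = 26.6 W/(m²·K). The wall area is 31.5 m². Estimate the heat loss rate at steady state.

Q ≈ 77600 W

Thermal resistances in series:
R_inner film = 1/(h_i·A) = 1/(11×31.5) = 0.002886 K/W
R_fireclay brick = L/(kA) = 0.255/(1.27×31.5) = 0.006374 K/W
R_high-alumina brick = L/(kA) = 0.175/(2.05×31.5) = 0.00271 K/W
R_outer film = 1/(h_o·A) = 1/(26.6×31.5) = 0.001193 K/W
R_total = 0.01316 K/W
Q = ΔT / R_total = 1022 / 0.01316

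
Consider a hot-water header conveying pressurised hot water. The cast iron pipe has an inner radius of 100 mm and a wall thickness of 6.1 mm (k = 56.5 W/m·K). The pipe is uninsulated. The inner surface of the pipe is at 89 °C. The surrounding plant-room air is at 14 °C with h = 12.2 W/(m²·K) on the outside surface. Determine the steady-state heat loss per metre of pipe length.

q′ ≈ 609 W/m

Radial resistances (cylindrical: R_cond = ln(r_o/r_i)/(2πkL), R_conv = 1/(h·2πrL)):
R_cast iron pipe wall = ln(106.1/100)/(2π×56.5×1) = 1.668×10^-4 K/W
R_outer film = 1/(h_o·2πr_oL) = 1/(12.2×2π×0.1061×1) = 0.123 K/W
R_total = 0.1231 K/W
Q = ΔT/R_total = 75/0.1231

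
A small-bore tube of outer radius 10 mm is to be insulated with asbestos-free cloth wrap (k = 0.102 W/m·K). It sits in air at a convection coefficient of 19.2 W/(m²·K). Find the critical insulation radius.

r_cr ≈ 5.31 mm

For a cylinder r_cr = k/h = 0.102/19.2
r_cr = 5.31 mm; since the bare radius (10 mm) is above r_cr, any added insulation will reduce heat loss.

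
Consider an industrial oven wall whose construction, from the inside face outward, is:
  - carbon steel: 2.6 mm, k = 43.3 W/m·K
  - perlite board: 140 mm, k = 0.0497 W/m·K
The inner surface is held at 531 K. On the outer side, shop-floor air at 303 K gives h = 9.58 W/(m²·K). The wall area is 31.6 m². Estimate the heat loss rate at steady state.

Q ≈ 2470 W

Model the wall as resistances in series:
R_carbon steel = L/(kA) = 0.0026/(43.3×31.6) = 1.9×10^-6 K/W
R_perlite board = L/(kA) = 0.14/(0.0497×31.6) = 0.08914 K/W
R_outer film = 1/(h_o·A) = 1/(9.58×31.6) = 0.003303 K/W
R_total = 0.09245 K/W
Q = ΔT / R_total = 228 / 0.09245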